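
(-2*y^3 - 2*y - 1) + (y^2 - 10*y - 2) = -2*y^3 + y^2 - 12*y - 3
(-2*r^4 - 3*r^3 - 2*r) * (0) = 0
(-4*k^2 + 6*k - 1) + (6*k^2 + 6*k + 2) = 2*k^2 + 12*k + 1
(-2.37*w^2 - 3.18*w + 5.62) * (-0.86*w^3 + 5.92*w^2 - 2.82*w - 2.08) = 2.0382*w^5 - 11.2956*w^4 - 16.9754*w^3 + 47.1676*w^2 - 9.234*w - 11.6896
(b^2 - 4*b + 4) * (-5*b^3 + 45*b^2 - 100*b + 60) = -5*b^5 + 65*b^4 - 300*b^3 + 640*b^2 - 640*b + 240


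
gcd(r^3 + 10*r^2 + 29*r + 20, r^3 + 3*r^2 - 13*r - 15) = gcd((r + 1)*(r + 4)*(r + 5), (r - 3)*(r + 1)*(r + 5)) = r^2 + 6*r + 5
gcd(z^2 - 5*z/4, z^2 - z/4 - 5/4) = z - 5/4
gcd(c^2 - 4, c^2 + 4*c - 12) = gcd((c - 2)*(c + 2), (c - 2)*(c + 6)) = c - 2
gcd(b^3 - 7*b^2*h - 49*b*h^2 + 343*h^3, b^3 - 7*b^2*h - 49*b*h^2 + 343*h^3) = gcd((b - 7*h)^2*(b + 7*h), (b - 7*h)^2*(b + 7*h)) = b^3 - 7*b^2*h - 49*b*h^2 + 343*h^3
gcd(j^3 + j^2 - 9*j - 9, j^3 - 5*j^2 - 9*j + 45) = j^2 - 9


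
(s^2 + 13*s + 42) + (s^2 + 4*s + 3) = 2*s^2 + 17*s + 45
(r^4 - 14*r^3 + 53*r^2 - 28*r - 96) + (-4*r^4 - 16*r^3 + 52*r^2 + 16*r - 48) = -3*r^4 - 30*r^3 + 105*r^2 - 12*r - 144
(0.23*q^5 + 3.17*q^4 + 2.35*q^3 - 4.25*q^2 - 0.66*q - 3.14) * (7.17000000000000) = 1.6491*q^5 + 22.7289*q^4 + 16.8495*q^3 - 30.4725*q^2 - 4.7322*q - 22.5138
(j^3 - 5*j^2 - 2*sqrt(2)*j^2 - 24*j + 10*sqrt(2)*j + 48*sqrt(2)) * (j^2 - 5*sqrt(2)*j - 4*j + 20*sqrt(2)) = j^5 - 7*sqrt(2)*j^4 - 9*j^4 + 16*j^3 + 63*sqrt(2)*j^3 - 84*j^2 + 28*sqrt(2)*j^2 - 672*sqrt(2)*j - 80*j + 1920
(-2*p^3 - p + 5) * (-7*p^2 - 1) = 14*p^5 + 9*p^3 - 35*p^2 + p - 5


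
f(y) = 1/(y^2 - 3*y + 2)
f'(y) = (3 - 2*y)/(y^2 - 3*y + 2)^2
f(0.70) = 2.56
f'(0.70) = 10.52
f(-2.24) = 0.07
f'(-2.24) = 0.04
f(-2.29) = 0.07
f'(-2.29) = 0.04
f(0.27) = 0.79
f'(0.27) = 1.54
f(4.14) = 0.15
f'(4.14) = -0.12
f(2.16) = 5.39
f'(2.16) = -38.32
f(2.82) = 0.67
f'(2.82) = -1.19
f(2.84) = 0.65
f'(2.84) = -1.12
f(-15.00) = 0.00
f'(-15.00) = 0.00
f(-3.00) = 0.05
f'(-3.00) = 0.02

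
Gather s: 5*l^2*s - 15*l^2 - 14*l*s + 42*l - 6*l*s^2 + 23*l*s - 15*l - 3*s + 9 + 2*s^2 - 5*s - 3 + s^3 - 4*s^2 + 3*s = -15*l^2 + 27*l + s^3 + s^2*(-6*l - 2) + s*(5*l^2 + 9*l - 5) + 6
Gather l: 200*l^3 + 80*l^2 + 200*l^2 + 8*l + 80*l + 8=200*l^3 + 280*l^2 + 88*l + 8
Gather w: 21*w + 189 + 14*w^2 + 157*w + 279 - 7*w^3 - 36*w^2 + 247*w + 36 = -7*w^3 - 22*w^2 + 425*w + 504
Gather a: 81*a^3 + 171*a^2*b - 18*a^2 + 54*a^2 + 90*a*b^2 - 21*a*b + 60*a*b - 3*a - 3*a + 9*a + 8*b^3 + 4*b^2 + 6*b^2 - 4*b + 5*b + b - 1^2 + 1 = 81*a^3 + a^2*(171*b + 36) + a*(90*b^2 + 39*b + 3) + 8*b^3 + 10*b^2 + 2*b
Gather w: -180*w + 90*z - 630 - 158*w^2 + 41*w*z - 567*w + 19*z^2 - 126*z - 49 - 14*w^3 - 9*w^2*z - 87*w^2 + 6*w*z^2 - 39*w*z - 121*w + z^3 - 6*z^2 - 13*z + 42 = -14*w^3 + w^2*(-9*z - 245) + w*(6*z^2 + 2*z - 868) + z^3 + 13*z^2 - 49*z - 637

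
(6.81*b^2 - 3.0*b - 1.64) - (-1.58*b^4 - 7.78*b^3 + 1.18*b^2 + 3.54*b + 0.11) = 1.58*b^4 + 7.78*b^3 + 5.63*b^2 - 6.54*b - 1.75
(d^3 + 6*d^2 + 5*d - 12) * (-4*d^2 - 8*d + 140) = -4*d^5 - 32*d^4 + 72*d^3 + 848*d^2 + 796*d - 1680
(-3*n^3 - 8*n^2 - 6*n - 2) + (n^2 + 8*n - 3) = -3*n^3 - 7*n^2 + 2*n - 5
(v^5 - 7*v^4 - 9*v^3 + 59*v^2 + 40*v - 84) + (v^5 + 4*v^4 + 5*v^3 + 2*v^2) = 2*v^5 - 3*v^4 - 4*v^3 + 61*v^2 + 40*v - 84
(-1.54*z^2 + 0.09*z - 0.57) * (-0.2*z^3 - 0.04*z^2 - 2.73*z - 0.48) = 0.308*z^5 + 0.0436*z^4 + 4.3146*z^3 + 0.5163*z^2 + 1.5129*z + 0.2736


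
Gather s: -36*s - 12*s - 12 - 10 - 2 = -48*s - 24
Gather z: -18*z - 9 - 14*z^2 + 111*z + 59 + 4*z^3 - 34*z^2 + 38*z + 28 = 4*z^3 - 48*z^2 + 131*z + 78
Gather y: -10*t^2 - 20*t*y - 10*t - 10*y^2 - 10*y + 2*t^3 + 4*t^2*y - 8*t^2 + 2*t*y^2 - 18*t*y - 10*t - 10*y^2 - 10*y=2*t^3 - 18*t^2 - 20*t + y^2*(2*t - 20) + y*(4*t^2 - 38*t - 20)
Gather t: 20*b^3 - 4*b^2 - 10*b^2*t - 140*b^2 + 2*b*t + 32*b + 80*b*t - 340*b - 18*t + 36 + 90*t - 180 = 20*b^3 - 144*b^2 - 308*b + t*(-10*b^2 + 82*b + 72) - 144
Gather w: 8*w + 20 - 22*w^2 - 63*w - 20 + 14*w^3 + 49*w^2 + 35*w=14*w^3 + 27*w^2 - 20*w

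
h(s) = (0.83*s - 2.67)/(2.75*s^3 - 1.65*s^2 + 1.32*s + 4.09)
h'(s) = (0.83*s - 2.67)*(-8.25*s^2 + 3.3*s - 1.32)/(2.75*s^3 - 1.65*s^2 + 1.32*s + 4.09)^2 + 0.83/(2.75*s^3 - 1.65*s^2 + 1.32*s + 4.09) = (-4.565*s^3 + 23.397*s^2 - 8.811*s + 6.9191)/(7.5625*s^6 - 9.075*s^5 + 9.9825*s^4 + 18.139*s^3 - 11.7546*s^2 + 10.7976*s + 16.7281)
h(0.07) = -0.63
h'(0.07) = 0.37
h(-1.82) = 0.21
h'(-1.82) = 0.31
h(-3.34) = 0.04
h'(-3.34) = 0.03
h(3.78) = 0.00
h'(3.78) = 0.00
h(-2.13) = 0.14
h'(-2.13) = 0.16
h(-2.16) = 0.13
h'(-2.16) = 0.16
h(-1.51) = 0.35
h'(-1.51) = 0.72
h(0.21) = -0.58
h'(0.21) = 0.32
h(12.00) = 0.00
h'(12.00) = -0.00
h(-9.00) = 0.00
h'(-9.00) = 0.00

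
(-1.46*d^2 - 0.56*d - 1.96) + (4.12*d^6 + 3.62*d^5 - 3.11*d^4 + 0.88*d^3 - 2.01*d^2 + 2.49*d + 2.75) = 4.12*d^6 + 3.62*d^5 - 3.11*d^4 + 0.88*d^3 - 3.47*d^2 + 1.93*d + 0.79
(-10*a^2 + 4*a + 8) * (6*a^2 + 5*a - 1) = -60*a^4 - 26*a^3 + 78*a^2 + 36*a - 8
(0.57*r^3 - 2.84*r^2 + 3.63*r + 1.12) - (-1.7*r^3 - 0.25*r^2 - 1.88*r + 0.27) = 2.27*r^3 - 2.59*r^2 + 5.51*r + 0.85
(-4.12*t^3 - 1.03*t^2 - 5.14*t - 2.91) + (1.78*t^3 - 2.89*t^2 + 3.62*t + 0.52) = -2.34*t^3 - 3.92*t^2 - 1.52*t - 2.39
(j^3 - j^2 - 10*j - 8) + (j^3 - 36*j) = 2*j^3 - j^2 - 46*j - 8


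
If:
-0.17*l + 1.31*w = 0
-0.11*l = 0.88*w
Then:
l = 0.00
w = 0.00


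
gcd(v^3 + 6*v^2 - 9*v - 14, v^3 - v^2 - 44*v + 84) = v^2 + 5*v - 14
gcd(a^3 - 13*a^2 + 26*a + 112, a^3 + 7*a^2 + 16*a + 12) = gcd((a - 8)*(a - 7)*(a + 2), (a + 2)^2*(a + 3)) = a + 2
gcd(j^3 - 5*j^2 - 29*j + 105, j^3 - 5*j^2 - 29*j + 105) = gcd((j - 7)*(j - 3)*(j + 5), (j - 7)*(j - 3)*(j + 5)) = j^3 - 5*j^2 - 29*j + 105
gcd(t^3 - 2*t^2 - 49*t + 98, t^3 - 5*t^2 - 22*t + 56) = t^2 - 9*t + 14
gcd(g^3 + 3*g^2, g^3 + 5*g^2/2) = g^2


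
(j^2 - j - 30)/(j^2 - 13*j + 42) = (j + 5)/(j - 7)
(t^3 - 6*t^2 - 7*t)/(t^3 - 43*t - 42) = t/(t + 6)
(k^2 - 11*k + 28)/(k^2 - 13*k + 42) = (k - 4)/(k - 6)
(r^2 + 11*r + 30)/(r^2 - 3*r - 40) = (r + 6)/(r - 8)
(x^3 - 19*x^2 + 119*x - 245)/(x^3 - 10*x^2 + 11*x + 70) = (x - 7)/(x + 2)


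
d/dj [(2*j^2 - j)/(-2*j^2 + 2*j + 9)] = (2*j^2 + 36*j - 9)/(4*j^4 - 8*j^3 - 32*j^2 + 36*j + 81)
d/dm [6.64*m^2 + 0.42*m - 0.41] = 13.28*m + 0.42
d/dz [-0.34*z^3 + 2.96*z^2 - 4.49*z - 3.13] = -1.02*z^2 + 5.92*z - 4.49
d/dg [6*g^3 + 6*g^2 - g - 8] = 18*g^2 + 12*g - 1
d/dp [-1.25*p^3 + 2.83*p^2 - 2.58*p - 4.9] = -3.75*p^2 + 5.66*p - 2.58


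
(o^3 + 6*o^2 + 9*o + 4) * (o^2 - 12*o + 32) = o^5 - 6*o^4 - 31*o^3 + 88*o^2 + 240*o + 128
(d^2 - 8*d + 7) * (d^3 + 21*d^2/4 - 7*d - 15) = d^5 - 11*d^4/4 - 42*d^3 + 311*d^2/4 + 71*d - 105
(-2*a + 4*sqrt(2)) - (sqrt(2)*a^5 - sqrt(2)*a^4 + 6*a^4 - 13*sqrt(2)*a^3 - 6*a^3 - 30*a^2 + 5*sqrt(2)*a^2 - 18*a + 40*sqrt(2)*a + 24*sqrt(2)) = -sqrt(2)*a^5 - 6*a^4 + sqrt(2)*a^4 + 6*a^3 + 13*sqrt(2)*a^3 - 5*sqrt(2)*a^2 + 30*a^2 - 40*sqrt(2)*a + 16*a - 20*sqrt(2)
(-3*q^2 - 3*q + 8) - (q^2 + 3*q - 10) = -4*q^2 - 6*q + 18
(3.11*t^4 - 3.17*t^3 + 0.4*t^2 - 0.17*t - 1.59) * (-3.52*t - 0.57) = -10.9472*t^5 + 9.3857*t^4 + 0.3989*t^3 + 0.3704*t^2 + 5.6937*t + 0.9063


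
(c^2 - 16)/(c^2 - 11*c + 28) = (c + 4)/(c - 7)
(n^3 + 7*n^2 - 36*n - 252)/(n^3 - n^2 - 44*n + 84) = (n + 6)/(n - 2)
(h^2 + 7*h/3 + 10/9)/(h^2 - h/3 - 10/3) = (h + 2/3)/(h - 2)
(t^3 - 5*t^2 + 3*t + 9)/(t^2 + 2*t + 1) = (t^2 - 6*t + 9)/(t + 1)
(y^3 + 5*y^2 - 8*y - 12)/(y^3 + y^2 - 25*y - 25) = (y^2 + 4*y - 12)/(y^2 - 25)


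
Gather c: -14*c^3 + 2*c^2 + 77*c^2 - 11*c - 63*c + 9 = -14*c^3 + 79*c^2 - 74*c + 9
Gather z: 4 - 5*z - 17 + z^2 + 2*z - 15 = z^2 - 3*z - 28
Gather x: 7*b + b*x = b*x + 7*b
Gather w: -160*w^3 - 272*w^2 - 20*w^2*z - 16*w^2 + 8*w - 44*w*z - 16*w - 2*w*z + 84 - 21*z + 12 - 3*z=-160*w^3 + w^2*(-20*z - 288) + w*(-46*z - 8) - 24*z + 96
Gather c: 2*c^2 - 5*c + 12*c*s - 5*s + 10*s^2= 2*c^2 + c*(12*s - 5) + 10*s^2 - 5*s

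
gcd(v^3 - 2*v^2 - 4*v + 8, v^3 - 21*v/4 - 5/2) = v + 2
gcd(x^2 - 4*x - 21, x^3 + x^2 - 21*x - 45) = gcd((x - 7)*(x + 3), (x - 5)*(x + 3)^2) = x + 3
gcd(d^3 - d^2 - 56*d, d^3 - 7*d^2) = d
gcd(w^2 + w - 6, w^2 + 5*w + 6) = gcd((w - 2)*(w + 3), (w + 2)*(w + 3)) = w + 3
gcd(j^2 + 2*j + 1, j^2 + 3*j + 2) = j + 1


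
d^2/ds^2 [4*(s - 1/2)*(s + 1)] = 8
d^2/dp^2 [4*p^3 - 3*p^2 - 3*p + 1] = 24*p - 6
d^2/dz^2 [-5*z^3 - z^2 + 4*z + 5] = -30*z - 2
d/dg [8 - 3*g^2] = -6*g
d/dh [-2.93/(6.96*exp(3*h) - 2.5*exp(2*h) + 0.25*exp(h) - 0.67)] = (61.1784*exp(2*h) - 14.65*exp(h) + 0.7325)*exp(h)/(6.96*exp(3*h) - 2.5*exp(2*h) + 0.25*exp(h) - 0.67)^2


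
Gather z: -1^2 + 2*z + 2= 2*z + 1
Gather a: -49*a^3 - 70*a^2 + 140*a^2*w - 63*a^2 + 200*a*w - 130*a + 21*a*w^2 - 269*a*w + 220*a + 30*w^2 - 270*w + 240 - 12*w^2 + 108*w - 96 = -49*a^3 + a^2*(140*w - 133) + a*(21*w^2 - 69*w + 90) + 18*w^2 - 162*w + 144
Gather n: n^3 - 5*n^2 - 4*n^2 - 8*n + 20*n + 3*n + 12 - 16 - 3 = n^3 - 9*n^2 + 15*n - 7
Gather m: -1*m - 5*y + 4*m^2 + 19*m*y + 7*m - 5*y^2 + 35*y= 4*m^2 + m*(19*y + 6) - 5*y^2 + 30*y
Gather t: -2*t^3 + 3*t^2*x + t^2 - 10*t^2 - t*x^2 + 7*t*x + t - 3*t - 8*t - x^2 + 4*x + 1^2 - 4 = -2*t^3 + t^2*(3*x - 9) + t*(-x^2 + 7*x - 10) - x^2 + 4*x - 3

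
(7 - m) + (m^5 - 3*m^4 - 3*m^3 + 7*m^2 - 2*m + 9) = m^5 - 3*m^4 - 3*m^3 + 7*m^2 - 3*m + 16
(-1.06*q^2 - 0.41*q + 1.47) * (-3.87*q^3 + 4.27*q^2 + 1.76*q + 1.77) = 4.1022*q^5 - 2.9395*q^4 - 9.3052*q^3 + 3.6791*q^2 + 1.8615*q + 2.6019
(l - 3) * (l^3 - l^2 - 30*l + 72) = l^4 - 4*l^3 - 27*l^2 + 162*l - 216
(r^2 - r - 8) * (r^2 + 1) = r^4 - r^3 - 7*r^2 - r - 8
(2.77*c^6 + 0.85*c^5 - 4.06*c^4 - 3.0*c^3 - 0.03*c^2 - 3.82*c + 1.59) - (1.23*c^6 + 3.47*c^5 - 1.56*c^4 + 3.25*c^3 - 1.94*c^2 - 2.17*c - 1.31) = 1.54*c^6 - 2.62*c^5 - 2.5*c^4 - 6.25*c^3 + 1.91*c^2 - 1.65*c + 2.9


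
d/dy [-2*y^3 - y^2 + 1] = 2*y*(-3*y - 1)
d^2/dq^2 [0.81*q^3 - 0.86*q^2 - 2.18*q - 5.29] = 4.86*q - 1.72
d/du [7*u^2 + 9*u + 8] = 14*u + 9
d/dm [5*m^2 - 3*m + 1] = 10*m - 3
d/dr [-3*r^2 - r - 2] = -6*r - 1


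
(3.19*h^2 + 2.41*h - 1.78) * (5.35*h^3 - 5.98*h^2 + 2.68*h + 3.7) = 17.0665*h^5 - 6.1827*h^4 - 15.3856*h^3 + 28.9062*h^2 + 4.1466*h - 6.586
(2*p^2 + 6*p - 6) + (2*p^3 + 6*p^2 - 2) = 2*p^3 + 8*p^2 + 6*p - 8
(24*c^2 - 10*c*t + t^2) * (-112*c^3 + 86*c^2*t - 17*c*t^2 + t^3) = -2688*c^5 + 3184*c^4*t - 1380*c^3*t^2 + 280*c^2*t^3 - 27*c*t^4 + t^5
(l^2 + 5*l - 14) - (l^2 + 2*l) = 3*l - 14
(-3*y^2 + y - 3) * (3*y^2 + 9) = -9*y^4 + 3*y^3 - 36*y^2 + 9*y - 27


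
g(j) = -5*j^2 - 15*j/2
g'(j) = -10*j - 15/2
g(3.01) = -67.88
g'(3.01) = -37.60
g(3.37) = -82.06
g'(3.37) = -41.20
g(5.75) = -208.44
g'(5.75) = -65.00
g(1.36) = -19.45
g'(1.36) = -21.10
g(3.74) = -97.99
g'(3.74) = -44.90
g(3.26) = -77.59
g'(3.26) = -40.10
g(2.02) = -35.55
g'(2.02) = -27.70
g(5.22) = -175.39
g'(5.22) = -59.70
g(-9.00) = -337.50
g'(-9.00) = 82.50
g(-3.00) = -22.50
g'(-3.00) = 22.50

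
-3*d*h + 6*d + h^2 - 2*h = (-3*d + h)*(h - 2)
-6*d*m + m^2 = m*(-6*d + m)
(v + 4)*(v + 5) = v^2 + 9*v + 20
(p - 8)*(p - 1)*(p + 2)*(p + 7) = p^4 - 59*p^2 - 54*p + 112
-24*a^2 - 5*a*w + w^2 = (-8*a + w)*(3*a + w)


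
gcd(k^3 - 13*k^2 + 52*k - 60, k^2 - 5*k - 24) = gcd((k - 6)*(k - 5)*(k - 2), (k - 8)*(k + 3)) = 1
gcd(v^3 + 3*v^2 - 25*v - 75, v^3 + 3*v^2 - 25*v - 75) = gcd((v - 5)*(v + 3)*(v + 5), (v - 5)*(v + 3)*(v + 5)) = v^3 + 3*v^2 - 25*v - 75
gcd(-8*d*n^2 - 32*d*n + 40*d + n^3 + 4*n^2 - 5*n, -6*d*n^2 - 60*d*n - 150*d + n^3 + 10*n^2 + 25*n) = n + 5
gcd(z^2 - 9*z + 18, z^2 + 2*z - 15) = z - 3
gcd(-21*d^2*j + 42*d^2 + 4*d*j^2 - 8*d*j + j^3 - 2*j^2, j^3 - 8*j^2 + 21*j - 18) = j - 2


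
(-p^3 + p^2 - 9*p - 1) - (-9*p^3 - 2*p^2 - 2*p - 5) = 8*p^3 + 3*p^2 - 7*p + 4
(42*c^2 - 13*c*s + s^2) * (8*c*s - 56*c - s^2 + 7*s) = 336*c^3*s - 2352*c^3 - 146*c^2*s^2 + 1022*c^2*s + 21*c*s^3 - 147*c*s^2 - s^4 + 7*s^3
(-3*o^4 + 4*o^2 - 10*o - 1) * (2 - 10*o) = 30*o^5 - 6*o^4 - 40*o^3 + 108*o^2 - 10*o - 2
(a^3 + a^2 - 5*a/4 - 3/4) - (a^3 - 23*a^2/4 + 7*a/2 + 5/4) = 27*a^2/4 - 19*a/4 - 2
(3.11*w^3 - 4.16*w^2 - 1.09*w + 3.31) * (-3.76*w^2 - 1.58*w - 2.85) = -11.6936*w^5 + 10.7278*w^4 + 1.8077*w^3 + 1.1326*w^2 - 2.1233*w - 9.4335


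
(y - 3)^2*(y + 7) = y^3 + y^2 - 33*y + 63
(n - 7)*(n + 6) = n^2 - n - 42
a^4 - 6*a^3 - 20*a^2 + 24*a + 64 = (a - 8)*(a - 2)*(a + 2)^2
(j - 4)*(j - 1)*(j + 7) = j^3 + 2*j^2 - 31*j + 28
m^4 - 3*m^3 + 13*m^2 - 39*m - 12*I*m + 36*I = (m - 3)*(m - 3*I)*(m - I)*(m + 4*I)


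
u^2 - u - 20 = (u - 5)*(u + 4)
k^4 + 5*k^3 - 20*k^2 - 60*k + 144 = (k - 3)*(k - 2)*(k + 4)*(k + 6)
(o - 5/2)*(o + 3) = o^2 + o/2 - 15/2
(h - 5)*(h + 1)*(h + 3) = h^3 - h^2 - 17*h - 15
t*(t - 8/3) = t^2 - 8*t/3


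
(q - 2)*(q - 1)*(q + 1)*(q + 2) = q^4 - 5*q^2 + 4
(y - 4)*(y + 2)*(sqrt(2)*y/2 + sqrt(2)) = sqrt(2)*y^3/2 - 6*sqrt(2)*y - 8*sqrt(2)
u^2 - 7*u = u*(u - 7)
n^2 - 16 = (n - 4)*(n + 4)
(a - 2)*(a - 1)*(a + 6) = a^3 + 3*a^2 - 16*a + 12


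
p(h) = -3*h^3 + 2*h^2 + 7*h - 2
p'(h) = -9*h^2 + 4*h + 7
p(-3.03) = 78.61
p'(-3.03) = -87.75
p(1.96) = -3.19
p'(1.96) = -19.73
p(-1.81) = 9.67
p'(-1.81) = -29.72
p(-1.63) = 4.90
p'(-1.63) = -23.43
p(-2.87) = 65.30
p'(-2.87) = -78.61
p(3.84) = -115.50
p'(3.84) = -110.35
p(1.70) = 0.94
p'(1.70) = -12.21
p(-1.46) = 1.38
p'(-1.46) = -18.02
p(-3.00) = 76.00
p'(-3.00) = -86.00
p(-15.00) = 10468.00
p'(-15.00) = -2078.00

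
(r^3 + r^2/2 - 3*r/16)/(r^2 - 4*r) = (r^2 + r/2 - 3/16)/(r - 4)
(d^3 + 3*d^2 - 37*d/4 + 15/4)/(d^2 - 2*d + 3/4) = d + 5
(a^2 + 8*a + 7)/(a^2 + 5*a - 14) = (a + 1)/(a - 2)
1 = 1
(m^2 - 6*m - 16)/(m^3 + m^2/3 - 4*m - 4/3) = 3*(m - 8)/(3*m^2 - 5*m - 2)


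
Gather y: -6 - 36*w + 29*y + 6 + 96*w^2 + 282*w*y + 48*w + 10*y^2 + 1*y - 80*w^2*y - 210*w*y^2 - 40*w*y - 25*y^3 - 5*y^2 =96*w^2 + 12*w - 25*y^3 + y^2*(5 - 210*w) + y*(-80*w^2 + 242*w + 30)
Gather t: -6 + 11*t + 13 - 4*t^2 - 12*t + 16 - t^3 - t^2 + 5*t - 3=-t^3 - 5*t^2 + 4*t + 20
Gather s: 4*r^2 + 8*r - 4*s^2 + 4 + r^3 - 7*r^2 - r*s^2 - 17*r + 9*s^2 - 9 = r^3 - 3*r^2 - 9*r + s^2*(5 - r) - 5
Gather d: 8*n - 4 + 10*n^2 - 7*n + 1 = 10*n^2 + n - 3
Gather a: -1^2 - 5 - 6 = -12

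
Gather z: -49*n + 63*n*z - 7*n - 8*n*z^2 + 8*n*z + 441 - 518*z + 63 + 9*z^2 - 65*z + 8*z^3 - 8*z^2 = -56*n + 8*z^3 + z^2*(1 - 8*n) + z*(71*n - 583) + 504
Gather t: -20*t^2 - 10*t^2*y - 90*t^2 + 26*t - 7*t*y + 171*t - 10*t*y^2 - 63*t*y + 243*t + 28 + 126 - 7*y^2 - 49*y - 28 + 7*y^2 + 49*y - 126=t^2*(-10*y - 110) + t*(-10*y^2 - 70*y + 440)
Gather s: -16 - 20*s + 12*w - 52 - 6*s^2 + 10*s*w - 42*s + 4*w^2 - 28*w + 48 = -6*s^2 + s*(10*w - 62) + 4*w^2 - 16*w - 20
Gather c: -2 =-2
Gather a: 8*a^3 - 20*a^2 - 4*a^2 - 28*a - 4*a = 8*a^3 - 24*a^2 - 32*a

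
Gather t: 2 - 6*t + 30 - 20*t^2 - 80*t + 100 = -20*t^2 - 86*t + 132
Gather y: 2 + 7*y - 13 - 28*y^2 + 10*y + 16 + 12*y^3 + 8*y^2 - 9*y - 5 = 12*y^3 - 20*y^2 + 8*y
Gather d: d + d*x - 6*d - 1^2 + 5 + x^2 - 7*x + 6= d*(x - 5) + x^2 - 7*x + 10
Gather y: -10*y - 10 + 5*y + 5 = -5*y - 5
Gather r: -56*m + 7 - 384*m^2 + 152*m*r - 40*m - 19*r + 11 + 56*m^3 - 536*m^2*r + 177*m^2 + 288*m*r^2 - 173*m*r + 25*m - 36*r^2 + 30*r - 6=56*m^3 - 207*m^2 - 71*m + r^2*(288*m - 36) + r*(-536*m^2 - 21*m + 11) + 12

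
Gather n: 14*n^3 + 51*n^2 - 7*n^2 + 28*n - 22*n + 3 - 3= 14*n^3 + 44*n^2 + 6*n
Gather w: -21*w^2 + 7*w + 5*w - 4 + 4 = -21*w^2 + 12*w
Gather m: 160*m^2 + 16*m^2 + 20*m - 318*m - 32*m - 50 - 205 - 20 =176*m^2 - 330*m - 275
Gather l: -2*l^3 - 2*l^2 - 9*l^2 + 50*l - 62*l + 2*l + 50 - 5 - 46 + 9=-2*l^3 - 11*l^2 - 10*l + 8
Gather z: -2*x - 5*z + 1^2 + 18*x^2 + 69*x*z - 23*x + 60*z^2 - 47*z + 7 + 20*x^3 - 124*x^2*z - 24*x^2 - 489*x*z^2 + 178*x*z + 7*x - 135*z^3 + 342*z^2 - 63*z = 20*x^3 - 6*x^2 - 18*x - 135*z^3 + z^2*(402 - 489*x) + z*(-124*x^2 + 247*x - 115) + 8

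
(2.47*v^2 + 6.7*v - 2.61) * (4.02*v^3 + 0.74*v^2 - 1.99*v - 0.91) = 9.9294*v^5 + 28.7618*v^4 - 10.4495*v^3 - 17.5121*v^2 - 0.903100000000001*v + 2.3751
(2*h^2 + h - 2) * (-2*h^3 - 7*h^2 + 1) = -4*h^5 - 16*h^4 - 3*h^3 + 16*h^2 + h - 2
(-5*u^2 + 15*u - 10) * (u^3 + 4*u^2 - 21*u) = -5*u^5 - 5*u^4 + 155*u^3 - 355*u^2 + 210*u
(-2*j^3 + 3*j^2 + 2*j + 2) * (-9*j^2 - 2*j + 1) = 18*j^5 - 23*j^4 - 26*j^3 - 19*j^2 - 2*j + 2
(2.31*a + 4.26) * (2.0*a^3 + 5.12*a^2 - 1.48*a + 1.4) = 4.62*a^4 + 20.3472*a^3 + 18.3924*a^2 - 3.0708*a + 5.964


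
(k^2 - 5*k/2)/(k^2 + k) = (k - 5/2)/(k + 1)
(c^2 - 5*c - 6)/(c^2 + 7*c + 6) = (c - 6)/(c + 6)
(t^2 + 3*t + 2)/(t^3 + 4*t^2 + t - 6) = (t + 1)/(t^2 + 2*t - 3)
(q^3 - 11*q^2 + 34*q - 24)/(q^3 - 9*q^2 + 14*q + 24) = (q - 1)/(q + 1)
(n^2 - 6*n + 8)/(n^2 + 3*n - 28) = (n - 2)/(n + 7)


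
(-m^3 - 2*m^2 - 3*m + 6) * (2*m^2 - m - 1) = -2*m^5 - 3*m^4 - 3*m^3 + 17*m^2 - 3*m - 6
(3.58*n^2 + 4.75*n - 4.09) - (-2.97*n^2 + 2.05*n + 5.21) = 6.55*n^2 + 2.7*n - 9.3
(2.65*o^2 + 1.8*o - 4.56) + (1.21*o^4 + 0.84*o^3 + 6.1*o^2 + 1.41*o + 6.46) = 1.21*o^4 + 0.84*o^3 + 8.75*o^2 + 3.21*o + 1.9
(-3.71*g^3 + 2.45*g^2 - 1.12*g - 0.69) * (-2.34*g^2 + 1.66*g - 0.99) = 8.6814*g^5 - 11.8916*g^4 + 10.3607*g^3 - 2.6701*g^2 - 0.0365999999999997*g + 0.6831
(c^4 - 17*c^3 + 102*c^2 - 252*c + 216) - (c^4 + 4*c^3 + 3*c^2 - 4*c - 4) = -21*c^3 + 99*c^2 - 248*c + 220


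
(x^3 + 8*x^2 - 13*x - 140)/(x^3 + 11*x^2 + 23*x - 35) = (x - 4)/(x - 1)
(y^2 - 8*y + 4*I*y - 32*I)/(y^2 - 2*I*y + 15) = (y^2 + 4*y*(-2 + I) - 32*I)/(y^2 - 2*I*y + 15)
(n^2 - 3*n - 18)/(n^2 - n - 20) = (-n^2 + 3*n + 18)/(-n^2 + n + 20)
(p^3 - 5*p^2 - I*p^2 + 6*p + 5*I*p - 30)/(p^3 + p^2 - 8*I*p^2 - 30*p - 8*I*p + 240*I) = (p^2 - I*p + 6)/(p^2 + p*(6 - 8*I) - 48*I)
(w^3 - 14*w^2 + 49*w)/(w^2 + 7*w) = (w^2 - 14*w + 49)/(w + 7)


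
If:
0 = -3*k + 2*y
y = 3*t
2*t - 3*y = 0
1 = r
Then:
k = 0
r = 1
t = 0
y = 0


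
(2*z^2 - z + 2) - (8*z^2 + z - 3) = -6*z^2 - 2*z + 5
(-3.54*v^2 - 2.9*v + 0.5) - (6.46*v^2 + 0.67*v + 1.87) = -10.0*v^2 - 3.57*v - 1.37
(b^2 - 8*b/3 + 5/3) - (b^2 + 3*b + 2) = -17*b/3 - 1/3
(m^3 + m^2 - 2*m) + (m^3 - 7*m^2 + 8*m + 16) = 2*m^3 - 6*m^2 + 6*m + 16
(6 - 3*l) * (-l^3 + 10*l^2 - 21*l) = 3*l^4 - 36*l^3 + 123*l^2 - 126*l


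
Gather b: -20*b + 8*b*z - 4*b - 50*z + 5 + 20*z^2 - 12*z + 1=b*(8*z - 24) + 20*z^2 - 62*z + 6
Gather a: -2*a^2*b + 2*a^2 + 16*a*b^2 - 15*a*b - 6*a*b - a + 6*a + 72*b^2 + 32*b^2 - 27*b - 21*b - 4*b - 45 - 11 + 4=a^2*(2 - 2*b) + a*(16*b^2 - 21*b + 5) + 104*b^2 - 52*b - 52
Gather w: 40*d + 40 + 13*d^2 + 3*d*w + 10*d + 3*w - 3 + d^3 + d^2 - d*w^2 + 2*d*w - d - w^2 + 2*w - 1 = d^3 + 14*d^2 + 49*d + w^2*(-d - 1) + w*(5*d + 5) + 36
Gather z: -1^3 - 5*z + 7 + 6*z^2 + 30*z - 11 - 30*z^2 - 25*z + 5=-24*z^2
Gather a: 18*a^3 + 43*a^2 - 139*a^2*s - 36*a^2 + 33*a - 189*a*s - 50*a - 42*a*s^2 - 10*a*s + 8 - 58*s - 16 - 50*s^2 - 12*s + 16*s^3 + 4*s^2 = 18*a^3 + a^2*(7 - 139*s) + a*(-42*s^2 - 199*s - 17) + 16*s^3 - 46*s^2 - 70*s - 8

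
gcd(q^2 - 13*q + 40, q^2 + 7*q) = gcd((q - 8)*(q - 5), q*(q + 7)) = 1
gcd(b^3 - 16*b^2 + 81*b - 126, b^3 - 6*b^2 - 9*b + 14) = b - 7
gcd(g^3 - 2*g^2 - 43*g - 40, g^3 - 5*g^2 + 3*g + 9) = g + 1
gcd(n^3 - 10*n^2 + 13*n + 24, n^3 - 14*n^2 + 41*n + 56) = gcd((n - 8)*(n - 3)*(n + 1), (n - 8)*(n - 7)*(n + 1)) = n^2 - 7*n - 8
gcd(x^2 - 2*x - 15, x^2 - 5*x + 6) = 1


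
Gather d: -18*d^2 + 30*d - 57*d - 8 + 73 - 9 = -18*d^2 - 27*d + 56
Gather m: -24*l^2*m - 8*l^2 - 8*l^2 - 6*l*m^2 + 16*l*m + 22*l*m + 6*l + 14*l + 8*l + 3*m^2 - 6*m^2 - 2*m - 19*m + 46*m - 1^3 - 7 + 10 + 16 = -16*l^2 + 28*l + m^2*(-6*l - 3) + m*(-24*l^2 + 38*l + 25) + 18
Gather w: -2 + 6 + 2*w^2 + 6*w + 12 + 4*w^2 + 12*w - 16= 6*w^2 + 18*w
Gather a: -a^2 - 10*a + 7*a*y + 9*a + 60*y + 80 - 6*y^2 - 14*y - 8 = -a^2 + a*(7*y - 1) - 6*y^2 + 46*y + 72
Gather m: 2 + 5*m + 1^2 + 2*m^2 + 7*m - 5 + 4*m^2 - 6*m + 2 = 6*m^2 + 6*m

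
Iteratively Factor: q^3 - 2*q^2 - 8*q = (q)*(q^2 - 2*q - 8) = q*(q - 4)*(q + 2)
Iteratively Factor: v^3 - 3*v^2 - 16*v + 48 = (v - 3)*(v^2 - 16) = (v - 4)*(v - 3)*(v + 4)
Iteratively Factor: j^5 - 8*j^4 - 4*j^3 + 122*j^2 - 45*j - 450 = (j + 3)*(j^4 - 11*j^3 + 29*j^2 + 35*j - 150) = (j + 2)*(j + 3)*(j^3 - 13*j^2 + 55*j - 75) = (j - 5)*(j + 2)*(j + 3)*(j^2 - 8*j + 15) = (j - 5)*(j - 3)*(j + 2)*(j + 3)*(j - 5)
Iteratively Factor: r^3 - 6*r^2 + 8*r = (r)*(r^2 - 6*r + 8) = r*(r - 2)*(r - 4)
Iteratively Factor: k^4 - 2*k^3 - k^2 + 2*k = (k + 1)*(k^3 - 3*k^2 + 2*k) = k*(k + 1)*(k^2 - 3*k + 2) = k*(k - 1)*(k + 1)*(k - 2)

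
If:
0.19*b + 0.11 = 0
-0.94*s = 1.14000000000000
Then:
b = -0.58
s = -1.21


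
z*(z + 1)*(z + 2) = z^3 + 3*z^2 + 2*z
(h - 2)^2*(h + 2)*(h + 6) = h^4 + 4*h^3 - 16*h^2 - 16*h + 48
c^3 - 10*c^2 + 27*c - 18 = (c - 6)*(c - 3)*(c - 1)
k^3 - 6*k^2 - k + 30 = (k - 5)*(k - 3)*(k + 2)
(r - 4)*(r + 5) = r^2 + r - 20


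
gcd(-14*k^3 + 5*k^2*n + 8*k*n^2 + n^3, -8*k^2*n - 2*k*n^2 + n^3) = 2*k + n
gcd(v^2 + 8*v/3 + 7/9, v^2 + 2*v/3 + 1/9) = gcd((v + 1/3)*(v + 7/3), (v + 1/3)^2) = v + 1/3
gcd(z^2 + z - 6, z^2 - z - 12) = z + 3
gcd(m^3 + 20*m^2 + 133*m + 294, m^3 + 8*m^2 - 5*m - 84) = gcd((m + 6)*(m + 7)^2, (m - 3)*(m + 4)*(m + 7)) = m + 7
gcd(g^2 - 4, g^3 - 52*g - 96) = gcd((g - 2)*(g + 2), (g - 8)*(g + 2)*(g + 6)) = g + 2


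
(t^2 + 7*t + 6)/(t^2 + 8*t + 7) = (t + 6)/(t + 7)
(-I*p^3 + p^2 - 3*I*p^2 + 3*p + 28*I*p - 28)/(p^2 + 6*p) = (-I*p^3 + p^2*(1 - 3*I) + p*(3 + 28*I) - 28)/(p*(p + 6))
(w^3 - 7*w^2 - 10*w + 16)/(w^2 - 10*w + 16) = (w^2 + w - 2)/(w - 2)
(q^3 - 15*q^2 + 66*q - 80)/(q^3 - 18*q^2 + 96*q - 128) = (q - 5)/(q - 8)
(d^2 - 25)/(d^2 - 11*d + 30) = (d + 5)/(d - 6)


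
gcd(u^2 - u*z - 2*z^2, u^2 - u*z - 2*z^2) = -u^2 + u*z + 2*z^2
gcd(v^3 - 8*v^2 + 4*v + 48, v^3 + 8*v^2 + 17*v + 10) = v + 2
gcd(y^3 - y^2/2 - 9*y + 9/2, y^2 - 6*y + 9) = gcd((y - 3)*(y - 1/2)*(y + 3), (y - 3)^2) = y - 3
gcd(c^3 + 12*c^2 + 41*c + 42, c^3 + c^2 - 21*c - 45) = c + 3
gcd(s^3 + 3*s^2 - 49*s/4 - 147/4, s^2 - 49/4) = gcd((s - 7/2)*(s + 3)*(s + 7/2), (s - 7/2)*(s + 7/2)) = s^2 - 49/4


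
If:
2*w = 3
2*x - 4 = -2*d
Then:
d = 2 - x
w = 3/2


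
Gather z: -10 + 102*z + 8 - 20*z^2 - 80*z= -20*z^2 + 22*z - 2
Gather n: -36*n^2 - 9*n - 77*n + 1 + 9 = -36*n^2 - 86*n + 10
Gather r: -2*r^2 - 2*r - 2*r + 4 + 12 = -2*r^2 - 4*r + 16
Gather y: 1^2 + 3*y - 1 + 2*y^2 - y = 2*y^2 + 2*y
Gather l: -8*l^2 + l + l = -8*l^2 + 2*l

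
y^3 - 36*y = y*(y - 6)*(y + 6)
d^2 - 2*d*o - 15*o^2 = (d - 5*o)*(d + 3*o)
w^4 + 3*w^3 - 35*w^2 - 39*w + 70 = (w - 5)*(w - 1)*(w + 2)*(w + 7)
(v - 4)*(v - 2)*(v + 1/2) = v^3 - 11*v^2/2 + 5*v + 4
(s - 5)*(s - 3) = s^2 - 8*s + 15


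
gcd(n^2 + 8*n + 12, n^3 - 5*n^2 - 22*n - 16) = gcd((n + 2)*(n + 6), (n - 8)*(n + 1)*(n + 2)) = n + 2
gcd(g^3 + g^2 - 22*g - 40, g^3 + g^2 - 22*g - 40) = g^3 + g^2 - 22*g - 40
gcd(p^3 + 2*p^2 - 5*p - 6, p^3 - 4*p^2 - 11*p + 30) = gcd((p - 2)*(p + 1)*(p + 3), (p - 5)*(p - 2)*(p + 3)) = p^2 + p - 6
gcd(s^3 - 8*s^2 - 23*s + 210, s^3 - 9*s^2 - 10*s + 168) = s^2 - 13*s + 42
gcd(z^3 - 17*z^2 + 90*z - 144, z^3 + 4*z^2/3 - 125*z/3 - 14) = z - 6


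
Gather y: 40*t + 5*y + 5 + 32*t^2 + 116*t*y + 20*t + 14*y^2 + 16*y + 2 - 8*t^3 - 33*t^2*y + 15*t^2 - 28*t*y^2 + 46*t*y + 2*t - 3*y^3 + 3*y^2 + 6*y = -8*t^3 + 47*t^2 + 62*t - 3*y^3 + y^2*(17 - 28*t) + y*(-33*t^2 + 162*t + 27) + 7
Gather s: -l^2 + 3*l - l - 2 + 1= -l^2 + 2*l - 1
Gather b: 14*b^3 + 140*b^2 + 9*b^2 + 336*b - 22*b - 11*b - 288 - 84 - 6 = 14*b^3 + 149*b^2 + 303*b - 378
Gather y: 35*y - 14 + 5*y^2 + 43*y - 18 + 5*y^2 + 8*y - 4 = 10*y^2 + 86*y - 36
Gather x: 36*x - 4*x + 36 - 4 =32*x + 32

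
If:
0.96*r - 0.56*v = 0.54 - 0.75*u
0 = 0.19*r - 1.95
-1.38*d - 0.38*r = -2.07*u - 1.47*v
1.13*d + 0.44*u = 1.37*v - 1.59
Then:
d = 21.57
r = 10.26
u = 2.28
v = 19.69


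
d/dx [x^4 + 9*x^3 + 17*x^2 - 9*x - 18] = 4*x^3 + 27*x^2 + 34*x - 9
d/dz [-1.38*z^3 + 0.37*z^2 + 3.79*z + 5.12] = -4.14*z^2 + 0.74*z + 3.79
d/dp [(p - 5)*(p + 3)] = 2*p - 2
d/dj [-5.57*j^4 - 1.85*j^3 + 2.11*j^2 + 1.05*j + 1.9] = -22.28*j^3 - 5.55*j^2 + 4.22*j + 1.05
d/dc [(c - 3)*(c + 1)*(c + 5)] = 3*c^2 + 6*c - 13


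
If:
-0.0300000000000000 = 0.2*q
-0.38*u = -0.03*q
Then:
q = -0.15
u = -0.01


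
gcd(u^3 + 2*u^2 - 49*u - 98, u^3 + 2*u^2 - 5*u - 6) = 1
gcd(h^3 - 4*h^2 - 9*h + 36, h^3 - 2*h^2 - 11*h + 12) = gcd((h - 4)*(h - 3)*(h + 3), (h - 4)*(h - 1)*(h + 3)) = h^2 - h - 12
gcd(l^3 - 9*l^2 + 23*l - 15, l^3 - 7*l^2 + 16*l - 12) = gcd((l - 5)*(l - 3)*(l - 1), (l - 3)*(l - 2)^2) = l - 3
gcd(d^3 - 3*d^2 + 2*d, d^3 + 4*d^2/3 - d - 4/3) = d - 1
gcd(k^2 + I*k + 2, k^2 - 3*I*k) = 1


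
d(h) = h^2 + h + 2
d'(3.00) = 7.00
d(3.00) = 14.00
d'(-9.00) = -17.00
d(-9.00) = 74.00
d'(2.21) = 5.42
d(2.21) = 9.09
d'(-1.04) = -1.08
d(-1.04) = 2.04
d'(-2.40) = -3.80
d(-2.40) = 5.36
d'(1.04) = 3.08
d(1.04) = 4.12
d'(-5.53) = -10.06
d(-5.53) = 27.05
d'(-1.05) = -1.10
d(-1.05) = 2.05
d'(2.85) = 6.70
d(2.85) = 12.97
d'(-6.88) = -12.76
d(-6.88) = 42.45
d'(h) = 2*h + 1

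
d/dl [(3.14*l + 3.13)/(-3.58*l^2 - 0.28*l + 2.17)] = (11.2412*l^2 + 22.4108*l + 7.6902)/(12.8164*l^4 + 2.0048*l^3 - 15.4588*l^2 - 1.2152*l + 4.7089)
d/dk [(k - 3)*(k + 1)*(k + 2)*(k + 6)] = 4*k^3 + 18*k^2 - 14*k - 48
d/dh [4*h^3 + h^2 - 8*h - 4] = 12*h^2 + 2*h - 8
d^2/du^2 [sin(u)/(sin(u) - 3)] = 3*(-3*sin(u) + cos(u)^2 + 1)/(sin(u) - 3)^3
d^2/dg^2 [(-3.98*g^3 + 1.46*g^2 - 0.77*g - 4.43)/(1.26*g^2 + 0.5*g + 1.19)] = (-7.105427357601e-15*g^5 + 1.77635683940025e-15*g^4 + 5.66072000000001*g^3 - 69.541752*g^2 - 43.63464*g + 16.120996)/(2.000376*g^6 + 2.3814*g^5 + 6.612732*g^4 + 4.6232*g^3 + 6.245358*g^2 + 2.12415*g + 1.685159)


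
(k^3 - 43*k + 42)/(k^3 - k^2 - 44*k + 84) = (k - 1)/(k - 2)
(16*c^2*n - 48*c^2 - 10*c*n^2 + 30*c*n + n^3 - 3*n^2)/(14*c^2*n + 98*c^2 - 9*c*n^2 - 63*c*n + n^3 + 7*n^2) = (8*c*n - 24*c - n^2 + 3*n)/(7*c*n + 49*c - n^2 - 7*n)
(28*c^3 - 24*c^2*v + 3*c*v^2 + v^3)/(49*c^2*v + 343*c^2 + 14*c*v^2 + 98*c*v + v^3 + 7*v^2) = (4*c^2 - 4*c*v + v^2)/(7*c*v + 49*c + v^2 + 7*v)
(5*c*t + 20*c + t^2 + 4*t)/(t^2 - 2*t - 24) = (5*c + t)/(t - 6)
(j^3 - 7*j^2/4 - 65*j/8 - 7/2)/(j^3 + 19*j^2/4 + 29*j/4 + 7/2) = (j^2 - 7*j/2 - 2)/(j^2 + 3*j + 2)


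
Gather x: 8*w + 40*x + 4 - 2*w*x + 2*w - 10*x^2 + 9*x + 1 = 10*w - 10*x^2 + x*(49 - 2*w) + 5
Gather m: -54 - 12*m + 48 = -12*m - 6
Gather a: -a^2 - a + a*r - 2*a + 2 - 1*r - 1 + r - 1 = -a^2 + a*(r - 3)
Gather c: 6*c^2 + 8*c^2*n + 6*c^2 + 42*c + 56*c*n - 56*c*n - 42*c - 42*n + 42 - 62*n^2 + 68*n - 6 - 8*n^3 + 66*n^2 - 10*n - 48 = c^2*(8*n + 12) - 8*n^3 + 4*n^2 + 16*n - 12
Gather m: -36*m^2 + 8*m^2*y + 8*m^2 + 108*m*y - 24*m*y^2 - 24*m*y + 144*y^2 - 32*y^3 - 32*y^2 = m^2*(8*y - 28) + m*(-24*y^2 + 84*y) - 32*y^3 + 112*y^2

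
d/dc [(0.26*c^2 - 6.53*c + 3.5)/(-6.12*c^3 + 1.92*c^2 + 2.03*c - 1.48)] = (1.5912*c^4 - 79.9272*c^3 + 77.3254*c^2 - 14.2096*c + 2.5594)/(37.4544*c^6 - 23.5008*c^5 - 21.1608*c^4 + 25.9104*c^3 - 1.5623*c^2 - 6.0088*c + 2.1904)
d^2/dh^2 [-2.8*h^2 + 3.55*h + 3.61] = -5.60000000000000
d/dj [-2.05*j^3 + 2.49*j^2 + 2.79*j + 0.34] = -6.15*j^2 + 4.98*j + 2.79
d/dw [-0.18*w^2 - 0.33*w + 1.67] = -0.36*w - 0.33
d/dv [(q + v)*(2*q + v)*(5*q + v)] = 17*q^2 + 16*q*v + 3*v^2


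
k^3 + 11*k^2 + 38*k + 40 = (k + 2)*(k + 4)*(k + 5)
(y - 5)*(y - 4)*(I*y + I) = I*y^3 - 8*I*y^2 + 11*I*y + 20*I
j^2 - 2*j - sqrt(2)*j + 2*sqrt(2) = (j - 2)*(j - sqrt(2))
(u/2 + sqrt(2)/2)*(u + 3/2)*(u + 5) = u^3/2 + sqrt(2)*u^2/2 + 13*u^2/4 + 15*u/4 + 13*sqrt(2)*u/4 + 15*sqrt(2)/4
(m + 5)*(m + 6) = m^2 + 11*m + 30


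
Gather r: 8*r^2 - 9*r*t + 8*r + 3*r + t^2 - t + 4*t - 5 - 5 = 8*r^2 + r*(11 - 9*t) + t^2 + 3*t - 10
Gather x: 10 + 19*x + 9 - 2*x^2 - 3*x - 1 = -2*x^2 + 16*x + 18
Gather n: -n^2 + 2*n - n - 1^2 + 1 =-n^2 + n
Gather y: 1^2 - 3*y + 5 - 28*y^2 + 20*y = -28*y^2 + 17*y + 6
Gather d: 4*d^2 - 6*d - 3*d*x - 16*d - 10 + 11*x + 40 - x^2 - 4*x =4*d^2 + d*(-3*x - 22) - x^2 + 7*x + 30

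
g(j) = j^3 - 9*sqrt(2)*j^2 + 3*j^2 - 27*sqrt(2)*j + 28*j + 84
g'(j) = 3*j^2 - 18*sqrt(2)*j + 6*j - 27*sqrt(2) + 28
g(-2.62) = 25.92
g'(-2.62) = 61.38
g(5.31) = -94.64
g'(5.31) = -28.91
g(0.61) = 74.40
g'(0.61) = -20.94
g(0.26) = 80.71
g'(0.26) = -15.04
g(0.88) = 68.19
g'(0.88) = -24.98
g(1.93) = 35.30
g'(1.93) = -36.56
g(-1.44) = 75.51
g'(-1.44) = 24.05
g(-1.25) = 79.58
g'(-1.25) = 18.82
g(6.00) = -111.31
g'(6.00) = -18.92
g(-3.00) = 0.00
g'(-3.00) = 75.18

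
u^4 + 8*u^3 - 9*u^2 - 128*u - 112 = (u - 4)*(u + 1)*(u + 4)*(u + 7)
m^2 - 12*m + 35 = (m - 7)*(m - 5)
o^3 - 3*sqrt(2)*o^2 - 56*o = o*(o - 7*sqrt(2))*(o + 4*sqrt(2))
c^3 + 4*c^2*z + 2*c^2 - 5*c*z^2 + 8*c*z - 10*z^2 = (c + 2)*(c - z)*(c + 5*z)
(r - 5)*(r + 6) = r^2 + r - 30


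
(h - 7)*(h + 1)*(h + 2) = h^3 - 4*h^2 - 19*h - 14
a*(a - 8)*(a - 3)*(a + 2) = a^4 - 9*a^3 + 2*a^2 + 48*a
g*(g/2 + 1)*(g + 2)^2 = g^4/2 + 3*g^3 + 6*g^2 + 4*g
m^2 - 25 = (m - 5)*(m + 5)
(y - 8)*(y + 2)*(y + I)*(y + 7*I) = y^4 - 6*y^3 + 8*I*y^3 - 23*y^2 - 48*I*y^2 + 42*y - 128*I*y + 112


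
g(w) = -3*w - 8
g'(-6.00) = -3.00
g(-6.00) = 10.00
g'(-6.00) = -3.00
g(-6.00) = 10.00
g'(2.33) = -3.00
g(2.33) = -14.99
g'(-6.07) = -3.00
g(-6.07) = 10.21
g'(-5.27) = -3.00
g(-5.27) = 7.81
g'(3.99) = -3.00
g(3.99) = -19.97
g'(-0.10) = -3.00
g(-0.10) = -7.70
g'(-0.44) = -3.00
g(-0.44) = -6.68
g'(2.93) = -3.00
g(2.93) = -16.79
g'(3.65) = -3.00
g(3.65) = -18.95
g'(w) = -3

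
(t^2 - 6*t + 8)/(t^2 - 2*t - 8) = (t - 2)/(t + 2)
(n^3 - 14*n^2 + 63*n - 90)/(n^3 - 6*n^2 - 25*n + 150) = (n - 3)/(n + 5)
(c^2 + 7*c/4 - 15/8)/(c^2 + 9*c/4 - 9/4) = (c + 5/2)/(c + 3)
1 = 1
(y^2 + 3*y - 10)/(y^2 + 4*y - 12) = (y + 5)/(y + 6)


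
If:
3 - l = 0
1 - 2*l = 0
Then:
No Solution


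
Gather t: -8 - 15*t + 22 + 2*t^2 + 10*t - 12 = 2*t^2 - 5*t + 2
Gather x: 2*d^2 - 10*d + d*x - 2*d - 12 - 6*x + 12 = 2*d^2 - 12*d + x*(d - 6)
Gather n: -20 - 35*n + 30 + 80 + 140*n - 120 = 105*n - 30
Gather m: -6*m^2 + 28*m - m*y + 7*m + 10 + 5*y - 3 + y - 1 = -6*m^2 + m*(35 - y) + 6*y + 6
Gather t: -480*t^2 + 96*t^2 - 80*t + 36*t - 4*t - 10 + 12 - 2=-384*t^2 - 48*t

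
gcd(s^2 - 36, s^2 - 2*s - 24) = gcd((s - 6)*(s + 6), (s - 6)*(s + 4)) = s - 6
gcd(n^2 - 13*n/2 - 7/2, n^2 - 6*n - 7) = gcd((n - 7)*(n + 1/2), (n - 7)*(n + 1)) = n - 7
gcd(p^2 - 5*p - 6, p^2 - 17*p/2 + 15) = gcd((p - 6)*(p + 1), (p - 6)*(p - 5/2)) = p - 6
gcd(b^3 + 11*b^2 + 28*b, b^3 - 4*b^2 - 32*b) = b^2 + 4*b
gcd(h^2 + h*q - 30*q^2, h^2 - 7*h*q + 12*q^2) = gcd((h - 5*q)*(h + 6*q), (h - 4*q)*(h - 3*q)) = 1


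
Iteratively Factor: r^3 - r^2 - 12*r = (r)*(r^2 - r - 12) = r*(r + 3)*(r - 4)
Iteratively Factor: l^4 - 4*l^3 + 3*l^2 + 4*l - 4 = (l + 1)*(l^3 - 5*l^2 + 8*l - 4) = (l - 2)*(l + 1)*(l^2 - 3*l + 2) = (l - 2)*(l - 1)*(l + 1)*(l - 2)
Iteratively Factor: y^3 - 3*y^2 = (y)*(y^2 - 3*y) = y^2*(y - 3)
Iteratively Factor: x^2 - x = (x)*(x - 1)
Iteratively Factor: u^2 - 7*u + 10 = (u - 2)*(u - 5)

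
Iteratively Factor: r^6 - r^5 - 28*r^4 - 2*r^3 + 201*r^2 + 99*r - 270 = (r + 3)*(r^5 - 4*r^4 - 16*r^3 + 46*r^2 + 63*r - 90) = (r + 3)^2*(r^4 - 7*r^3 + 5*r^2 + 31*r - 30) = (r - 5)*(r + 3)^2*(r^3 - 2*r^2 - 5*r + 6) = (r - 5)*(r - 3)*(r + 3)^2*(r^2 + r - 2) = (r - 5)*(r - 3)*(r - 1)*(r + 3)^2*(r + 2)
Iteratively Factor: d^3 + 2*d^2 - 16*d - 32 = (d + 4)*(d^2 - 2*d - 8) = (d + 2)*(d + 4)*(d - 4)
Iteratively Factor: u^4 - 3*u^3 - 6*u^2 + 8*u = (u - 4)*(u^3 + u^2 - 2*u) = (u - 4)*(u - 1)*(u^2 + 2*u) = u*(u - 4)*(u - 1)*(u + 2)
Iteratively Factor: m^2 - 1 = (m + 1)*(m - 1)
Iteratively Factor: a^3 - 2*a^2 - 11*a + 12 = (a - 4)*(a^2 + 2*a - 3) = (a - 4)*(a - 1)*(a + 3)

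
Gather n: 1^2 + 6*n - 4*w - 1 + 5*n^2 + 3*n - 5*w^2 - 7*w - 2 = 5*n^2 + 9*n - 5*w^2 - 11*w - 2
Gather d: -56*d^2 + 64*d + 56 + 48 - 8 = -56*d^2 + 64*d + 96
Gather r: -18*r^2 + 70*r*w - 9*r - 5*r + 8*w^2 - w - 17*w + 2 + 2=-18*r^2 + r*(70*w - 14) + 8*w^2 - 18*w + 4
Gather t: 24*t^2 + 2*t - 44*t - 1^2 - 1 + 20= 24*t^2 - 42*t + 18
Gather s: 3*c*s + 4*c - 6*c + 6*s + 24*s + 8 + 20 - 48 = -2*c + s*(3*c + 30) - 20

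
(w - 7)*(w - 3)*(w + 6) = w^3 - 4*w^2 - 39*w + 126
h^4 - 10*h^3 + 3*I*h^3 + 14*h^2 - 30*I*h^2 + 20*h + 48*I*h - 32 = (h - 8)*(h - 2)*(h + I)*(h + 2*I)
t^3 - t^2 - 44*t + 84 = (t - 6)*(t - 2)*(t + 7)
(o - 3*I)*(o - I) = o^2 - 4*I*o - 3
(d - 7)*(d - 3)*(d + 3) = d^3 - 7*d^2 - 9*d + 63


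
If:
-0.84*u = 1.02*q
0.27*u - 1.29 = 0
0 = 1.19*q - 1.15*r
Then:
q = -3.93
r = -4.07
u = 4.78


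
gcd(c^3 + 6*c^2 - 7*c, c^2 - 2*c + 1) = c - 1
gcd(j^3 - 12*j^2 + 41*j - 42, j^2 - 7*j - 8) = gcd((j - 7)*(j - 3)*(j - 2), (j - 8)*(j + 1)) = 1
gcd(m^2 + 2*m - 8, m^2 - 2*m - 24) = m + 4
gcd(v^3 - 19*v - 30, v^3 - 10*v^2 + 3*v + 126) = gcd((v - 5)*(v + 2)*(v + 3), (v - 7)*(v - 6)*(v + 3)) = v + 3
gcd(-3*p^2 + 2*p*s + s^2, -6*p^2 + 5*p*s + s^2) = p - s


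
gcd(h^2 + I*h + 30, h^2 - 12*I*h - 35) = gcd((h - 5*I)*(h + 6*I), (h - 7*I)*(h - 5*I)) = h - 5*I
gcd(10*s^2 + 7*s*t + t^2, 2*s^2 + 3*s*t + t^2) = 2*s + t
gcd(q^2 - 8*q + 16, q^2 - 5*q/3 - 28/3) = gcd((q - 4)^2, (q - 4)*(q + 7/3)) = q - 4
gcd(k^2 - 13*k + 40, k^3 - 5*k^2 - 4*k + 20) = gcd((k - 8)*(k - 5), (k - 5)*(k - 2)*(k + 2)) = k - 5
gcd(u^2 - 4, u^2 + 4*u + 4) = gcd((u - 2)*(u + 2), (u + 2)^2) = u + 2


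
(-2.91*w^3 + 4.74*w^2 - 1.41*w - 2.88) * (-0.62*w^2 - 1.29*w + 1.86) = 1.8042*w^5 + 0.8151*w^4 - 10.653*w^3 + 12.4209*w^2 + 1.0926*w - 5.3568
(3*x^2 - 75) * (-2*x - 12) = -6*x^3 - 36*x^2 + 150*x + 900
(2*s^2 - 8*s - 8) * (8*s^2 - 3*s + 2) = 16*s^4 - 70*s^3 - 36*s^2 + 8*s - 16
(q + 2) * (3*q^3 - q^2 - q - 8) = 3*q^4 + 5*q^3 - 3*q^2 - 10*q - 16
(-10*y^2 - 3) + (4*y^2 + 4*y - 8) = -6*y^2 + 4*y - 11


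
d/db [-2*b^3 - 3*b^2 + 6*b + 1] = -6*b^2 - 6*b + 6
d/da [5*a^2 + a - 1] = 10*a + 1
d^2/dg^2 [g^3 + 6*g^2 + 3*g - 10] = 6*g + 12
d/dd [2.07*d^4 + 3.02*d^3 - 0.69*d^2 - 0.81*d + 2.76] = 8.28*d^3 + 9.06*d^2 - 1.38*d - 0.81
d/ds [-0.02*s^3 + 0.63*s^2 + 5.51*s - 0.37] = -0.06*s^2 + 1.26*s + 5.51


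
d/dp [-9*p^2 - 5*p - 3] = -18*p - 5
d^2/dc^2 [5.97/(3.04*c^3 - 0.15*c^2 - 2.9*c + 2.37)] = ((1.791 - 108.8928*c)*(3.04*c^3 - 0.15*c^2 - 2.9*c + 2.37) + 5.97*(-18.24*c^2 + 0.6*c + 5.8)*(-9.12*c^2 + 0.3*c + 2.9))/(3.04*c^3 - 0.15*c^2 - 2.9*c + 2.37)^3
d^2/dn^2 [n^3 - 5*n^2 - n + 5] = 6*n - 10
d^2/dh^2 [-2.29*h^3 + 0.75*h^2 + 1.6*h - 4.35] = 1.5 - 13.74*h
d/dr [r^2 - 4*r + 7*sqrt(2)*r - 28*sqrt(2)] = 2*r - 4 + 7*sqrt(2)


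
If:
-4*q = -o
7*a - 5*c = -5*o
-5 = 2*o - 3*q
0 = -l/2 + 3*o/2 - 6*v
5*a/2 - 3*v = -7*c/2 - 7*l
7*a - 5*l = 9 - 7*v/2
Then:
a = 17860/10789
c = -18152/10789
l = -1860/10789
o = -4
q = -1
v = -10634/10789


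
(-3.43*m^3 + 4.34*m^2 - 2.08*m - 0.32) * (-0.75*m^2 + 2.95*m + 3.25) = 2.5725*m^5 - 13.3735*m^4 + 3.2155*m^3 + 8.209*m^2 - 7.704*m - 1.04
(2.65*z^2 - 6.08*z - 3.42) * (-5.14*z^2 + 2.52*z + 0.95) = -13.621*z^4 + 37.9292*z^3 + 4.7747*z^2 - 14.3944*z - 3.249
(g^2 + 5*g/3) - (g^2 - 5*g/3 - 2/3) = 10*g/3 + 2/3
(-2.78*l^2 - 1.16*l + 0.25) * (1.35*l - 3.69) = -3.753*l^3 + 8.6922*l^2 + 4.6179*l - 0.9225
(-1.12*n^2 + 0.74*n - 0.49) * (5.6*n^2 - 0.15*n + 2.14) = -6.272*n^4 + 4.312*n^3 - 5.2518*n^2 + 1.6571*n - 1.0486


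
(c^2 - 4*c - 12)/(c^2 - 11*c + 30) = (c + 2)/(c - 5)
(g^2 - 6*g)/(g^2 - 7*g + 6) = g/(g - 1)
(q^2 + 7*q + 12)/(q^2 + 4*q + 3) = (q + 4)/(q + 1)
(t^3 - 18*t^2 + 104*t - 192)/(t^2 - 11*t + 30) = (t^2 - 12*t + 32)/(t - 5)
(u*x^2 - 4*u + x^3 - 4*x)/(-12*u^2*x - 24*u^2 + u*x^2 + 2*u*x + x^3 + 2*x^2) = (u*x - 2*u + x^2 - 2*x)/(-12*u^2 + u*x + x^2)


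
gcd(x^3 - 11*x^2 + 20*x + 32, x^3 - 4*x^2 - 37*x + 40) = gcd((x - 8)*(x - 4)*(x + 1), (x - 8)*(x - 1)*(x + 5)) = x - 8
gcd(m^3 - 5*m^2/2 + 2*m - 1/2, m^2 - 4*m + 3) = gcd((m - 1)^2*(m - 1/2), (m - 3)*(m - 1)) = m - 1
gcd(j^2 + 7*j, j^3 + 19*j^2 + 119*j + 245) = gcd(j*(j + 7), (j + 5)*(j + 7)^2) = j + 7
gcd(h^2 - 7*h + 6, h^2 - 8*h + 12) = h - 6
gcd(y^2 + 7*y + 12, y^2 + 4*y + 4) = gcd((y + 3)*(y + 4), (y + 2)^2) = 1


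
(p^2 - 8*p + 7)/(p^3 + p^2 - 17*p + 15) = (p - 7)/(p^2 + 2*p - 15)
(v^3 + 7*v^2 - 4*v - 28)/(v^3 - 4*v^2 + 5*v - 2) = (v^2 + 9*v + 14)/(v^2 - 2*v + 1)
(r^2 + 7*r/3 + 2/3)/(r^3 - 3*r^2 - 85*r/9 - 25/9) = 3*(r + 2)/(3*r^2 - 10*r - 25)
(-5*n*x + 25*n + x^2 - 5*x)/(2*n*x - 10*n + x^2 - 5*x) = (-5*n + x)/(2*n + x)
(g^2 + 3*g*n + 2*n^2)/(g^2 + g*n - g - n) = (g + 2*n)/(g - 1)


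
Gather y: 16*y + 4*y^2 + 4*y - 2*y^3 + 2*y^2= -2*y^3 + 6*y^2 + 20*y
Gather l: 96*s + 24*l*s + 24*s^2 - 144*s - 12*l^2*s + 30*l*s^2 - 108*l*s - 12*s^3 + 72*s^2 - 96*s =-12*l^2*s + l*(30*s^2 - 84*s) - 12*s^3 + 96*s^2 - 144*s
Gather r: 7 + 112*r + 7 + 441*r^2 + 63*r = 441*r^2 + 175*r + 14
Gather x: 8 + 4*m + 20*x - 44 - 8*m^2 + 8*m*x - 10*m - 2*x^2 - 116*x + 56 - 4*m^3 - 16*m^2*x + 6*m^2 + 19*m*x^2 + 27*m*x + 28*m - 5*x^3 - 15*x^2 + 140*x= -4*m^3 - 2*m^2 + 22*m - 5*x^3 + x^2*(19*m - 17) + x*(-16*m^2 + 35*m + 44) + 20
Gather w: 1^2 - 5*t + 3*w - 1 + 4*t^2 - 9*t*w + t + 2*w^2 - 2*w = 4*t^2 - 4*t + 2*w^2 + w*(1 - 9*t)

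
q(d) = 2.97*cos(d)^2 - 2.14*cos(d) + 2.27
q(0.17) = 3.05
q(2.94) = 7.22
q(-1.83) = 3.01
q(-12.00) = 2.58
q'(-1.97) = -4.10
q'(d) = -5.94*sin(d)*cos(d) + 2.14*sin(d)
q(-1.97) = 3.55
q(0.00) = 3.10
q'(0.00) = 0.00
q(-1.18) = 1.89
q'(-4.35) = 3.97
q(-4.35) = 3.40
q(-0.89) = 2.10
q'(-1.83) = -3.54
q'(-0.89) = 1.24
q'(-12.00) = -1.54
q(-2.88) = 7.11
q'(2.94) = 1.59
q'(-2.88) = -2.04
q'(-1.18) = 0.11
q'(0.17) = -0.63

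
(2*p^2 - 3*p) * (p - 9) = 2*p^3 - 21*p^2 + 27*p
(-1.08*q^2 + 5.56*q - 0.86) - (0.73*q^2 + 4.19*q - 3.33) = -1.81*q^2 + 1.37*q + 2.47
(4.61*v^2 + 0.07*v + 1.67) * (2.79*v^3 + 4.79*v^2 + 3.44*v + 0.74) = 12.8619*v^5 + 22.2772*v^4 + 20.853*v^3 + 11.6515*v^2 + 5.7966*v + 1.2358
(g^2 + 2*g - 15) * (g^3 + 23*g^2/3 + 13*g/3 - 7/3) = g^5 + 29*g^4/3 + 14*g^3/3 - 326*g^2/3 - 209*g/3 + 35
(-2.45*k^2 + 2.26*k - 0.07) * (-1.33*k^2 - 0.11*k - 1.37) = 3.2585*k^4 - 2.7363*k^3 + 3.201*k^2 - 3.0885*k + 0.0959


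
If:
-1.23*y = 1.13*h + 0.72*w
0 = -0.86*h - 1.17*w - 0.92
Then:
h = 0.942381562099872 - 2.04737516005122*y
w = 1.5049082373026*y - 1.47901550718452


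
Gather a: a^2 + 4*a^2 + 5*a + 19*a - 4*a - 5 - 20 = 5*a^2 + 20*a - 25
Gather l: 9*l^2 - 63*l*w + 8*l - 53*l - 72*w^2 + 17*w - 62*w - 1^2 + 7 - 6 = 9*l^2 + l*(-63*w - 45) - 72*w^2 - 45*w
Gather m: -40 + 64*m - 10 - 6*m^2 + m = -6*m^2 + 65*m - 50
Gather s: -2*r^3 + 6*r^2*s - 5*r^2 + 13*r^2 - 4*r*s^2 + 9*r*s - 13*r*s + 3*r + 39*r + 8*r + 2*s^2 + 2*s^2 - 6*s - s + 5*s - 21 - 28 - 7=-2*r^3 + 8*r^2 + 50*r + s^2*(4 - 4*r) + s*(6*r^2 - 4*r - 2) - 56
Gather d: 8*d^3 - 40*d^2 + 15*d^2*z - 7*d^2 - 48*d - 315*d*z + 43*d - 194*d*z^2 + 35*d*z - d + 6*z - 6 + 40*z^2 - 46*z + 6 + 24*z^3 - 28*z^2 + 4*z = 8*d^3 + d^2*(15*z - 47) + d*(-194*z^2 - 280*z - 6) + 24*z^3 + 12*z^2 - 36*z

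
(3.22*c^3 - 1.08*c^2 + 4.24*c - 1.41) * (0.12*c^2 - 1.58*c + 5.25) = 0.3864*c^5 - 5.2172*c^4 + 19.1202*c^3 - 12.5384*c^2 + 24.4878*c - 7.4025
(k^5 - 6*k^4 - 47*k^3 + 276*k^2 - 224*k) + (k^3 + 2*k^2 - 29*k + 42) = k^5 - 6*k^4 - 46*k^3 + 278*k^2 - 253*k + 42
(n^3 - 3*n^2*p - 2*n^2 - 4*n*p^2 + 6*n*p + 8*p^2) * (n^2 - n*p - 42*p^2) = n^5 - 4*n^4*p - 2*n^4 - 43*n^3*p^2 + 8*n^3*p + 130*n^2*p^3 + 86*n^2*p^2 + 168*n*p^4 - 260*n*p^3 - 336*p^4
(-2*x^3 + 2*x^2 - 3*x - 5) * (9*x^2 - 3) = -18*x^5 + 18*x^4 - 21*x^3 - 51*x^2 + 9*x + 15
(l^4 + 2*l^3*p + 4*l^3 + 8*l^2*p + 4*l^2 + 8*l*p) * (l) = l^5 + 2*l^4*p + 4*l^4 + 8*l^3*p + 4*l^3 + 8*l^2*p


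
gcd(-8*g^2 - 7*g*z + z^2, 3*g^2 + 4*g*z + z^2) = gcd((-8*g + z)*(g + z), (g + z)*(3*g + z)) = g + z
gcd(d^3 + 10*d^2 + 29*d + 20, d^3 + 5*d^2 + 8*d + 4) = d + 1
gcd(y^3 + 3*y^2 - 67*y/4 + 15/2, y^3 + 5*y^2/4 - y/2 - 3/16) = y - 1/2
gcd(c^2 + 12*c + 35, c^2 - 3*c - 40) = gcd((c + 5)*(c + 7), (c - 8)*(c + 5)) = c + 5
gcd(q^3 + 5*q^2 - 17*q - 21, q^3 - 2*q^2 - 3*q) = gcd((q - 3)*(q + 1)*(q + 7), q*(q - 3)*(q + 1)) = q^2 - 2*q - 3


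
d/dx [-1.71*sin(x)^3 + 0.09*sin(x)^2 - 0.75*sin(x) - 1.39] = (-5.13*sin(x)^2 + 0.18*sin(x) - 0.75)*cos(x)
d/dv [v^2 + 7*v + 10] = 2*v + 7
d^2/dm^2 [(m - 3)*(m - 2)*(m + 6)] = 6*m + 2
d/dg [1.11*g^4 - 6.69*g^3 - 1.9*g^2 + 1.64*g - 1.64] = 4.44*g^3 - 20.07*g^2 - 3.8*g + 1.64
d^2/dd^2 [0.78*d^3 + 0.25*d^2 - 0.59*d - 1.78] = 4.68*d + 0.5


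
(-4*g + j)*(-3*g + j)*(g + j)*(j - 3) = 12*g^3*j - 36*g^3 + 5*g^2*j^2 - 15*g^2*j - 6*g*j^3 + 18*g*j^2 + j^4 - 3*j^3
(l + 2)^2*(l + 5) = l^3 + 9*l^2 + 24*l + 20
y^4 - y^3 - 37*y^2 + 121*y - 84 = (y - 4)*(y - 3)*(y - 1)*(y + 7)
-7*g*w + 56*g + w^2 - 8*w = (-7*g + w)*(w - 8)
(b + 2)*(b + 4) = b^2 + 6*b + 8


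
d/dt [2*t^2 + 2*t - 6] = 4*t + 2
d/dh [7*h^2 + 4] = 14*h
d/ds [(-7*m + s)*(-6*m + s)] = -13*m + 2*s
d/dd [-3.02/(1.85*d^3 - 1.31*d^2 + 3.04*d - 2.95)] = (16.761*d^2 - 7.9124*d + 9.1808)/(1.85*d^3 - 1.31*d^2 + 3.04*d - 2.95)^2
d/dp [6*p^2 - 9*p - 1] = 12*p - 9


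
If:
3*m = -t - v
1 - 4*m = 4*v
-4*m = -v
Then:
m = 1/20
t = -7/20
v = 1/5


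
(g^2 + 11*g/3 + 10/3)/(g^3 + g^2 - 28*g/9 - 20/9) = 3*(3*g + 5)/(9*g^2 - 9*g - 10)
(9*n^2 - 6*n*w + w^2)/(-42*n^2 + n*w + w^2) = (9*n^2 - 6*n*w + w^2)/(-42*n^2 + n*w + w^2)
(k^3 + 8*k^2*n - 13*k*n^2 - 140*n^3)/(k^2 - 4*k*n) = k + 12*n + 35*n^2/k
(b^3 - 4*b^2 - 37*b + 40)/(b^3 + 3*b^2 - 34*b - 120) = (b^2 - 9*b + 8)/(b^2 - 2*b - 24)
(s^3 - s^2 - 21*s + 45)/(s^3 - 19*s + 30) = (s - 3)/(s - 2)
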